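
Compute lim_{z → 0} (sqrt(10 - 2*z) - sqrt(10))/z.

A 0/0 form; rationalise with √(10 - 2z) + √10. This collapses the numerator to -2z, leaving -2/(√(10 - 2z) + √10) → -2/(2√10) = -√(10)/10.

-√(10)/10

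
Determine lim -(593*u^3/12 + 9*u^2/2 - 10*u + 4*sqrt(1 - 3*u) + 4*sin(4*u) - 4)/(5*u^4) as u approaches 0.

81/32

Substitution gives 0/0; apply L'Hôpital's rule 4 times.
After differentiating numerator and denominator 4 times the quotient is (1024*sin(4*u) - 1215/(4*(1 - 3*u)^(7/2)))/(-120); at u = 0 this is 81/32.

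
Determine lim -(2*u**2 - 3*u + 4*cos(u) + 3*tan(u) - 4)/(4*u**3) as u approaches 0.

Substitution gives 0/0 (the numerator vanishes to order 3).
Expand each term to order u^3: the coefficient of u^3 in 4·cos(u) is 0 and in 3·tan(u) is 1.
Lower-order terms cancel with the polynomial part, so the numerator is (1)·u^3 + o(u^3), and the limit is (1)/(-4) = -1/4.

-1/4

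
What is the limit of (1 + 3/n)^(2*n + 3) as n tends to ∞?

e^(6)

Write it as [(1 + 3/n)^n]^(2) · (1 + 3/n)^(3). The bracketed term tends to e^(3) and the second factor to 1, so the limit is e^(6).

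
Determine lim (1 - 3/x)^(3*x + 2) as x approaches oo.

Let L be the limit and take ln: ln L = lim (3x + 2)·ln(1 - 3/x) = lim (3x + 2)·(-3/x + O(1/x²)) = -9.
Hence L = e^(-9).

e^(-9)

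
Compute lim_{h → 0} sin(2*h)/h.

Substitution gives 0/0.
Write it as (2)·sin(2h)/(2h); since sin(u)/u → 1, the limit is 2.

2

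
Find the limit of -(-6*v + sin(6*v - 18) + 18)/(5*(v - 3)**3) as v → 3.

36/5

Direct substitution gives 0/0.
Apply L'Hôpital: lim (6*cos(6*v - 18) - 6)/(-15*(v - 3)^2), still 0/0.
Apply L'Hôpital: lim (-36*sin(6*v - 18))/(90 - 30*v), still 0/0.
After 3 applications of L'Hôpital's rule the quotient is (-216*cos(6*v - 18))/(-30); substituting v = 3 gives 36/5.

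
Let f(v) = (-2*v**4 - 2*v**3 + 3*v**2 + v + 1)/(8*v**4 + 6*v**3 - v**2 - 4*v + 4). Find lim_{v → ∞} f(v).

-1/4

Numerator and denominator both have degree 4.
Dividing every term by v^4, all lower-order terms vanish and the limit is the ratio of leading coefficients, -2/(8) = -1/4.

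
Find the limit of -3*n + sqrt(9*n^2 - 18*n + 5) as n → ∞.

An ∞ − ∞ form. Rationalising with the conjugate, the difference becomes (-18n + 5) / (√(9*n^2 - 18*n + 5) + 3n).
For large n the denominator behaves like 2·3n, so the quotient tends to -18/6 = -3.

-3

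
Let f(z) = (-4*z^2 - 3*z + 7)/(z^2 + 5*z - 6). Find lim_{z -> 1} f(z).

At z = 1 both the top and bottom vanish — a removable singularity. Factoring out (z - 1) from each leaves (-4*z - 7)/(z + 6), which at z = 1 equals -11/7.

-11/7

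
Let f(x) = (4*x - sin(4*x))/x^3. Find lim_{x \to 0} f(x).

32/3

Direct substitution gives 0/0.
Apply L'Hôpital: lim (4 - 4*cos(4*x))/(3*x^2), still 0/0.
Apply L'Hôpital: lim (16*sin(4*x))/(6*x), still 0/0.
After 3 applications of L'Hôpital's rule the quotient is (64*cos(4*x))/(6); substituting x = 0 gives 32/3.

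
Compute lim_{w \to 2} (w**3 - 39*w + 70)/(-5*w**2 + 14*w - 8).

9/2

At w = 2 both the top and bottom vanish — a removable singularity. Factoring out (w - 2) from each leaves (w^2 + 2*w - 35)/(4 - 5*w), which at w = 2 equals 9/2.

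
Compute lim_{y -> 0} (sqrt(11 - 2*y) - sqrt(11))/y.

Substitution gives 0/0. Multiply numerator and denominator by the conjugate √(11 - 2y) + √11.
The numerator becomes (11 - 2y) − 11 = -2y, so the expression simplifies to -2/(√(11 - 2y) + √11).
Letting y → 0 gives -2/(2√11) = -√(11)/11.

-√(11)/11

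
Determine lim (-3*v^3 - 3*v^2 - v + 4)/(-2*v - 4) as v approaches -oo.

The numerator has higher degree (3 > 1); the quotient behaves like (-3/(-2))·v^2 for large |v|.
As v → −∞ this diverges to ∞.

∞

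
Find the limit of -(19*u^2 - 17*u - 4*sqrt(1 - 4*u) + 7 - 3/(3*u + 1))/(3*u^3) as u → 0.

-97/3

Substitution gives 0/0; apply L'Hôpital's rule 3 times.
After differentiating numerator and denominator 3 times the quotient is (486/(3*u + 1)^4 + 96/(1 - 4*u)^(5/2))/(-18); at u = 0 this is -97/3.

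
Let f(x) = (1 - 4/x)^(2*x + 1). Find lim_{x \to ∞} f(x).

The base → 1 and the exponent → ∞: a 1^∞ form.
Take logarithms: (2x + 1)·ln(1 - 4/x). Since ln(1+u) ~ u for small u, this behaves like (2x)·(-4/x) → -8.
So the limit is e^(-8).

e^(-8)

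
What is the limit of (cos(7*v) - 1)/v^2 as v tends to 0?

Direct substitution gives 0/0.
Apply L'Hôpital: lim (-7*sin(7*v))/(2*v), still 0/0.
After 2 applications of L'Hôpital's rule the quotient is (-49*cos(7*v))/(2); substituting v = 0 gives -49/2.

-49/2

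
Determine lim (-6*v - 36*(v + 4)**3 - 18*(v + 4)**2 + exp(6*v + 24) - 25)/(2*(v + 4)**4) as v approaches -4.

Direct substitution gives 0/0.
Apply L'Hôpital: lim (-36*v - 108*(v + 4)^2 + 6*e^(6*v + 24) - 150)/(8*(v + 4)^3), still 0/0.
Apply L'Hôpital: lim (-216*v + 36*e^(6*v + 24) - 900)/(24*(v + 4)^2), still 0/0.
Apply L'Hôpital: lim (216*e^(6*v + 24) - 216)/(48*v + 192), still 0/0.
After 4 applications of L'Hôpital's rule the quotient is (1296*e^(6*v + 24))/(48); substituting v = -4 gives 27.

27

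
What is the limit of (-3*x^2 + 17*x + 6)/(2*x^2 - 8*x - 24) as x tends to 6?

-19/16

At x = 6 both the top and bottom vanish — a removable singularity. Factoring out (x - 6) from each leaves (-3*x - 1)/(2*x + 4), which at x = 6 equals -19/16.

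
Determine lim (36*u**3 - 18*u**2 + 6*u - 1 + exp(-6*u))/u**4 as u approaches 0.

54

Direct substitution gives 0/0.
Apply L'Hôpital: lim (108*u^2 - 36*u + 6 - 6*e^(-6*u))/(4*u^3), still 0/0.
Apply L'Hôpital: lim (216*u - 36 + 36*e^(-6*u))/(12*u^2), still 0/0.
Apply L'Hôpital: lim (216 - 216*e^(-6*u))/(24*u), still 0/0.
After 4 applications of L'Hôpital's rule the quotient is (1296*e^(-6*u))/(24); substituting u = 0 gives 54.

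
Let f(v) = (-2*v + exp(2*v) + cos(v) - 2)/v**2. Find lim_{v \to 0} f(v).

Substitution gives 0/0; apply L'Hôpital's rule 2 times.
After differentiating numerator and denominator 2 times the quotient is (4*e^(2*v) - cos(v))/(2); at v = 0 this is 3/2.

3/2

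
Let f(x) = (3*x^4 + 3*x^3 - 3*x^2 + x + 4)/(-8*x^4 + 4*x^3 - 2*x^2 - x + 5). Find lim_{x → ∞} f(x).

-3/8

Numerator and denominator both have degree 4.
Dividing every term by x^4, all lower-order terms vanish and the limit is the ratio of leading coefficients, 3/(-8) = -3/8.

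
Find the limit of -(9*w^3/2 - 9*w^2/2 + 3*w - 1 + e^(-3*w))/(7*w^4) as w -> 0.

-27/56

Direct substitution gives 0/0.
Apply L'Hôpital: lim (27*w^2/2 - 9*w + 3 - 3*e^(-3*w))/(-28*w^3), still 0/0.
Apply L'Hôpital: lim (27*w - 9 + 9*e^(-3*w))/(-84*w^2), still 0/0.
Apply L'Hôpital: lim (27 - 27*e^(-3*w))/(-168*w), still 0/0.
After 4 applications of L'Hôpital's rule the quotient is (81*e^(-3*w))/(-168); substituting w = 0 gives -27/56.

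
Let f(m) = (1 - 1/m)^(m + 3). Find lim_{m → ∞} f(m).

The base → 1 and the exponent → ∞: a 1^∞ form.
Take logarithms: (m + 3)·ln(1 - 1/m). Since ln(1+u) ~ u for small u, this behaves like (m)·(-1/m) → -1.
So the limit is e^(-1).

e^(-1)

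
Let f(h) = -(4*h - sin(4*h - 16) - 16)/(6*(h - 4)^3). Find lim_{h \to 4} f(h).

-16/9

Direct substitution gives 0/0.
Apply L'Hôpital: lim (4 - 4*cos(4*h - 16))/(-18*(h - 4)^2), still 0/0.
Apply L'Hôpital: lim (16*sin(4*h - 16))/(144 - 36*h), still 0/0.
After 3 applications of L'Hôpital's rule the quotient is (64*cos(4*h - 16))/(-36); substituting h = 4 gives -16/9.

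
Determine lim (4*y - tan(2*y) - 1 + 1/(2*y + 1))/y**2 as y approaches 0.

4

Substitution gives 0/0; apply L'Hôpital's rule 2 times.
After differentiating numerator and denominator 2 times the quotient is (-8*tan(2*y)/cos(2*y)^2 + 8/(2*y + 1)^3)/(2); at y = 0 this is 4.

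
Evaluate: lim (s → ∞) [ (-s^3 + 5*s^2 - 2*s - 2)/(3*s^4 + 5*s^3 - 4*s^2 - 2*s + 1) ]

0

The denominator has degree 4 and the numerator degree 3. Dividing numerator and denominator by s^4 sends every term to 0 except the leading denominator term, so the limit is 0.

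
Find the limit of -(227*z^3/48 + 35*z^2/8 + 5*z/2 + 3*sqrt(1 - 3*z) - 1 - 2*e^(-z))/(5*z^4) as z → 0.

Substitution gives 0/0; apply L'Hôpital's rule 4 times.
After differentiating numerator and denominator 4 times the quotient is (-2*e^(-z) - 3645/(16*(1 - 3*z)^(7/2)))/(-120); at z = 0 this is 3677/1920.

3677/1920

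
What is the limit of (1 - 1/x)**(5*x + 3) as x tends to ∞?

Write it as [(1 - 1/x)^x]^(5) · (1 - 1/x)^(3). The bracketed term tends to e^(-1) and the second factor to 1, so the limit is e^(-5).

e^(-5)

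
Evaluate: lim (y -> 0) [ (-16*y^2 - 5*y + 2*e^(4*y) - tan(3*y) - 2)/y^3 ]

37/3

Substitution gives 0/0; apply L'Hôpital's rule 3 times.
After differentiating numerator and denominator 3 times the quotient is (128*e^(4*y) - 162*tan(3*y)^4 - 216*tan(3*y)^2 - 54)/(6); at y = 0 this is 37/3.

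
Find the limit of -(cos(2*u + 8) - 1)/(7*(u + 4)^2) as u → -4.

2/7

Direct substitution gives 0/0.
Apply L'Hôpital: lim (-2*sin(2*u + 8))/(-14*u - 56), still 0/0.
After 2 applications of L'Hôpital's rule the quotient is (-4*cos(2*u + 8))/(-14); substituting u = -4 gives 2/7.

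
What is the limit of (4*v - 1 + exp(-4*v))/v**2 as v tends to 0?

8

Direct substitution gives 0/0.
Apply L'Hôpital: lim (4 - 4*e^(-4*v))/(2*v), still 0/0.
After 2 applications of L'Hôpital's rule the quotient is (16*e^(-4*v))/(2); substituting v = 0 gives 8.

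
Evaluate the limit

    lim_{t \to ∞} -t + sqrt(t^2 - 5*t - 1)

An ∞ − ∞ form. Rationalising with the conjugate, the difference becomes (-5t - 1) / (√(t^2 - 5*t - 1) + t).
For large t the denominator behaves like 2·t, so the quotient tends to -5/2 = -5/2.

-5/2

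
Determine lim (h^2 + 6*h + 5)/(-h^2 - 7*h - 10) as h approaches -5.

Since h = -5 makes numerator and denominator zero, (h + 5) divides both.
Cancelling it gives (h + 1)/(-h - 2); now plug in h = -5 to get -4/3.

-4/3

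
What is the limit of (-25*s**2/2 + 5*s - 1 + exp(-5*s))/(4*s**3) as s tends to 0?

Direct substitution gives 0/0.
Apply L'Hôpital: lim (-25*s + 5 - 5*e^(-5*s))/(12*s^2), still 0/0.
Apply L'Hôpital: lim (-25 + 25*e^(-5*s))/(24*s), still 0/0.
After 3 applications of L'Hôpital's rule the quotient is (-125*e^(-5*s))/(24); substituting s = 0 gives -125/24.

-125/24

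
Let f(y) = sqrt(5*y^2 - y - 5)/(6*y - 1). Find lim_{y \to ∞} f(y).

√(5)/6

For large |y|, √(5*y^2 - y - 5) ≈ √5·|y| and the denominator ≈ 6y.
Since y → +∞, |y| = y, giving √5/(6) = √(5)/6.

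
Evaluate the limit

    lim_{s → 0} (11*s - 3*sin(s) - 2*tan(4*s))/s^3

-253/6

Substitution gives 0/0 (the numerator vanishes to order 3).
Expand each term to order s^3: the coefficient of s^3 in -3·sin(s) is 1/2 and in -2·tan(4s) is -128/3.
Lower-order terms cancel with the polynomial part, so the numerator is (-253/6)·s^3 + o(s^3), and the limit is (-253/6)/(1) = -253/6.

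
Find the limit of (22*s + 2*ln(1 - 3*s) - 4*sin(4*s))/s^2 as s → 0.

Substitution gives 0/0 (the numerator vanishes to order 2).
Expand each term to order s^2: the coefficient of s^2 in 2·ln(1 - 3s) is -9 and in -4·sin(4s) is 0.
Lower-order terms cancel with the polynomial part, so the numerator is (-9)·s^2 + o(s^2), and the limit is (-9)/(1) = -9.

-9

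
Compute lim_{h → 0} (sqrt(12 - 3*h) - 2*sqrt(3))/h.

-√(3)/4

A 0/0 form; rationalise with √(12 - 3h) + √12. This collapses the numerator to -3h, leaving -3/(√(12 - 3h) + √12) → -3/(2√12) = -√(3)/4.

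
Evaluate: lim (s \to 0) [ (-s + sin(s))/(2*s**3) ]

Direct substitution gives 0/0.
Apply L'Hôpital: lim (cos(s) - 1)/(6*s^2), still 0/0.
Apply L'Hôpital: lim (-sin(s))/(12*s), still 0/0.
After 3 applications of L'Hôpital's rule the quotient is (-cos(s))/(12); substituting s = 0 gives -1/12.

-1/12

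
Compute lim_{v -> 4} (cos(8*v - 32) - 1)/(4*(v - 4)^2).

-8

Direct substitution gives 0/0.
Apply L'Hôpital: lim (-8*sin(8*v - 32))/(8*v - 32), still 0/0.
After 2 applications of L'Hôpital's rule the quotient is (-64*cos(8*v - 32))/(8); substituting v = 4 gives -8.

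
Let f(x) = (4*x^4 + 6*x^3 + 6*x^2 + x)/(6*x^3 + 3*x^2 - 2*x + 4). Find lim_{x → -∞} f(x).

The numerator has higher degree (4 > 3); the quotient behaves like (4/(6))·x^1 for large |x|.
As x → −∞ this diverges to -∞.

-∞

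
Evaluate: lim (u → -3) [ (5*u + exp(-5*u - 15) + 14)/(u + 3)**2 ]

25/2

Direct substitution gives 0/0.
Apply L'Hôpital: lim (5 - 5*e^(-5*u - 15))/(2*u + 6), still 0/0.
After 2 applications of L'Hôpital's rule the quotient is (25*e^(-5*u - 15))/(2); substituting u = -3 gives 25/2.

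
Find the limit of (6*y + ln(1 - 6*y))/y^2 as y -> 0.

Direct substitution gives 0/0.
Apply L'Hôpital: lim (6 - 6/(1 - 6*y))/(2*y), still 0/0.
After 2 applications of L'Hôpital's rule the quotient is (-36/(1 - 6*y)^2)/(2); substituting y = 0 gives -18.

-18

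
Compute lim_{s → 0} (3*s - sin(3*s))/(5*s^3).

9/10

Direct substitution gives 0/0.
Apply L'Hôpital: lim (3 - 3*cos(3*s))/(15*s^2), still 0/0.
Apply L'Hôpital: lim (9*sin(3*s))/(30*s), still 0/0.
After 3 applications of L'Hôpital's rule the quotient is (27*cos(3*s))/(30); substituting s = 0 gives 9/10.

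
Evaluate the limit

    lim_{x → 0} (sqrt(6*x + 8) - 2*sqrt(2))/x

3*√(2)/4

A 0/0 form; rationalise with √(8 + 6x) + √8. This collapses the numerator to 6x, leaving 6/(√(8 + 6x) + √8) → 6/(2√8) = 3*√(2)/4.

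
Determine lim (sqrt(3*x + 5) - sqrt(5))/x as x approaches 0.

3*√(5)/10

Substitution gives 0/0. Multiply numerator and denominator by the conjugate √(5 + 3x) + √5.
The numerator becomes (5 + 3x) − 5 = 3x, so the expression simplifies to 3/(√(5 + 3x) + √5).
Letting x → 0 gives 3/(2√5) = 3*√(5)/10.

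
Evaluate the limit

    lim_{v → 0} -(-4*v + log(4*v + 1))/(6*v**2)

4/3

Direct substitution gives 0/0.
Apply L'Hôpital: lim (-4 + 4/(4*v + 1))/(-12*v), still 0/0.
After 2 applications of L'Hôpital's rule the quotient is (-16/(4*v + 1)^2)/(-12); substituting v = 0 gives 4/3.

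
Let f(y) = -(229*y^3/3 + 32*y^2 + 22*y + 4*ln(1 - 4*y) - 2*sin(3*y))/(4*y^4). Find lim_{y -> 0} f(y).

64

Substitution gives 0/0; apply L'Hôpital's rule 4 times.
After differentiating numerator and denominator 4 times the quotient is (-162*sin(3*y) - 6144/(4*y - 1)^4)/(-96); at y = 0 this is 64.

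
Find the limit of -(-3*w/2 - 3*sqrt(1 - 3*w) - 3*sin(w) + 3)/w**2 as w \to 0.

-27/8

Substitution gives 0/0 (the numerator vanishes to order 2).
Expand each term to order w^2: the coefficient of w^2 in -3·√(1 - 3w) is 27/8 and in -3·sin(w) is 0.
Lower-order terms cancel with the polynomial part, so the numerator is (27/8)·w^2 + o(w^2), and the limit is (27/8)/(-1) = -27/8.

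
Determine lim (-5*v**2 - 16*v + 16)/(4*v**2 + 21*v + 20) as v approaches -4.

-24/11

Since v = -4 makes numerator and denominator zero, (v + 4) divides both.
Cancelling it gives (4 - 5*v)/(4*v + 5); now plug in v = -4 to get -24/11.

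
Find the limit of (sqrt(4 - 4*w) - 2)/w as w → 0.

-1

A 0/0 form; rationalise with √(4 - 4w) + √4. This collapses the numerator to -4w, leaving -4/(√(4 - 4w) + √4) → -4/(2√4) = -1.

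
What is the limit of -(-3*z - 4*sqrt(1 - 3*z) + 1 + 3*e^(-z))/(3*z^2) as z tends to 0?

-2

Substitution gives 0/0 (the numerator vanishes to order 2).
Expand each term to order z^2: the coefficient of z^2 in 3·e^(-z) is 3/2 and in -4·√(1 - 3z) is 9/2.
Lower-order terms cancel with the polynomial part, so the numerator is (6)·z^2 + o(z^2), and the limit is (6)/(-3) = -2.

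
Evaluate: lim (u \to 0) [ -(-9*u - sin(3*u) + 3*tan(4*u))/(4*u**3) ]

Substitution gives 0/0; apply L'Hôpital's rule 3 times.
After differentiating numerator and denominator 3 times the quotient is (27*cos(3*u) + 1152*tan(4*u)^4 + 1536*tan(4*u)^2 + 384)/(-24); at u = 0 this is -137/8.

-137/8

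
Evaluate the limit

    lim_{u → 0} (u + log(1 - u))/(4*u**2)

-1/8

Direct substitution gives 0/0.
Apply L'Hôpital: lim (1 - 1/(1 - u))/(8*u), still 0/0.
After 2 applications of L'Hôpital's rule the quotient is (-1/(1 - u)^2)/(8); substituting u = 0 gives -1/8.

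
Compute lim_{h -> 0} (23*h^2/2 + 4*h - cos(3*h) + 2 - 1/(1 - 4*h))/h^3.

-64

Substitution gives 0/0; apply L'Hôpital's rule 3 times.
After differentiating numerator and denominator 3 times the quotient is (-27*sin(3*h) - 384/(4*h - 1)^4)/(6); at h = 0 this is -64.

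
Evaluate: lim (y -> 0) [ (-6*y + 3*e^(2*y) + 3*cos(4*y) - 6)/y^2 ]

-18

Substitution gives 0/0 (the numerator vanishes to order 2).
Expand each term to order y^2: the coefficient of y^2 in 3·cos(4y) is -24 and in 3·e^(2y) is 6.
Lower-order terms cancel with the polynomial part, so the numerator is (-18)·y^2 + o(y^2), and the limit is (-18)/(1) = -18.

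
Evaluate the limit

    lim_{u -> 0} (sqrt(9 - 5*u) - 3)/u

-5/6

Substitution gives 0/0. Multiply numerator and denominator by the conjugate √(9 - 5u) + √9.
The numerator becomes (9 - 5u) − 9 = -5u, so the expression simplifies to -5/(√(9 - 5u) + √9).
Letting u → 0 gives -5/(2√9) = -5/6.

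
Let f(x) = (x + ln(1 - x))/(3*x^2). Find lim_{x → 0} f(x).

Direct substitution gives 0/0.
Apply L'Hôpital: lim (1 - 1/(1 - x))/(6*x), still 0/0.
After 2 applications of L'Hôpital's rule the quotient is (-1/(1 - x)^2)/(6); substituting x = 0 gives -1/6.

-1/6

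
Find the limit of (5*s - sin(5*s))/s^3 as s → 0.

125/6

Direct substitution gives 0/0.
Apply L'Hôpital: lim (5 - 5*cos(5*s))/(3*s^2), still 0/0.
Apply L'Hôpital: lim (25*sin(5*s))/(6*s), still 0/0.
After 3 applications of L'Hôpital's rule the quotient is (125*cos(5*s))/(6); substituting s = 0 gives 125/6.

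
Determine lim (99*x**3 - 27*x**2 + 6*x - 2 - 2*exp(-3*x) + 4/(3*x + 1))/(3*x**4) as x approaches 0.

Substitution gives 0/0; apply L'Hôpital's rule 4 times.
After differentiating numerator and denominator 4 times the quotient is (-162*e^(-3*x) + 7776/(3*x + 1)^5)/(72); at x = 0 this is 423/4.

423/4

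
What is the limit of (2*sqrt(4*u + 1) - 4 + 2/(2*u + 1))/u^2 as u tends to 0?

4

Substitution gives 0/0; apply L'Hôpital's rule 2 times.
After differentiating numerator and denominator 2 times the quotient is (-8/(4*u + 1)^(3/2) + 16/(2*u + 1)^3)/(2); at u = 0 this is 4.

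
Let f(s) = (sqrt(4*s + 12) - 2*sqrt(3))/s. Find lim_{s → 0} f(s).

Substitution gives 0/0. Multiply numerator and denominator by the conjugate √(12 + 4s) + √12.
The numerator becomes (12 + 4s) − 12 = 4s, so the expression simplifies to 4/(√(12 + 4s) + √12).
Letting s → 0 gives 4/(2√12) = √(3)/3.

√(3)/3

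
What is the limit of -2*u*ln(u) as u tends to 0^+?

0

This is a 0·(−∞) form. Rewrite as -2·ln(u) / u^(−1) and apply L'Hôpital:
the derivative quotient is -2·(1/u) / (−1·u^(−2)) = (2/1)·u^1 → 0.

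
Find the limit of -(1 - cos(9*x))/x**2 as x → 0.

-81/2

Substitution gives 0/0.
Use (1 − cos u)/u² → 1/2 with u = 9x: the limit is 9²/(2·(-1)) = -81/2.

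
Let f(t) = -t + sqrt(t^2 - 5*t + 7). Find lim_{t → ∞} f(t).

An ∞ − ∞ form. Rationalising with the conjugate, the difference becomes (-5t + 7) / (√(t^2 - 5*t + 7) + t).
For large t the denominator behaves like 2·t, so the quotient tends to -5/2 = -5/2.

-5/2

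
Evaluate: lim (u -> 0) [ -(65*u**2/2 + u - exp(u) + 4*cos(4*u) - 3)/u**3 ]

Substitution gives 0/0; apply L'Hôpital's rule 3 times.
After differentiating numerator and denominator 3 times the quotient is (-e^(u) + 256*sin(4*u))/(-6); at u = 0 this is 1/6.

1/6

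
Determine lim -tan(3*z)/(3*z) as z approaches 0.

-1

Substitution gives 0/0.
Since tan(u)/u → 1 as u → 0, tan(3z)/(3z) → 1 and the limit is 3/(-3) = -1.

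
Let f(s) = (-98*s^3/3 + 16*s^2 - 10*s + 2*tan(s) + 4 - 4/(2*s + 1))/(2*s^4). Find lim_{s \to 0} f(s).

Substitution gives 0/0 (the numerator vanishes to order 4).
Expand each term to order s^4: the coefficient of s^4 in -4·1/(1 + 2s) is -64 and in 2·tan(s) is 0.
Lower-order terms cancel with the polynomial part, so the numerator is (-64)·s^4 + o(s^4), and the limit is (-64)/(2) = -32.

-32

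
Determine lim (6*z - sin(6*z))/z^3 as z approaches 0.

Direct substitution gives 0/0.
Apply L'Hôpital: lim (6 - 6*cos(6*z))/(3*z^2), still 0/0.
Apply L'Hôpital: lim (36*sin(6*z))/(6*z), still 0/0.
After 3 applications of L'Hôpital's rule the quotient is (216*cos(6*z))/(6); substituting z = 0 gives 36.

36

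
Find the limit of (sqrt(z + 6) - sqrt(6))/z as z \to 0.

√(6)/12

A 0/0 form; rationalise with √(6 + z) + √6. This collapses the numerator to z, leaving 1/(√(6 + z) + √6) → 1/(2√6) = √(6)/12.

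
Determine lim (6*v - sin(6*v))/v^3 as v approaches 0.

36

Direct substitution gives 0/0.
Apply L'Hôpital: lim (6 - 6*cos(6*v))/(3*v^2), still 0/0.
Apply L'Hôpital: lim (36*sin(6*v))/(6*v), still 0/0.
After 3 applications of L'Hôpital's rule the quotient is (216*cos(6*v))/(6); substituting v = 0 gives 36.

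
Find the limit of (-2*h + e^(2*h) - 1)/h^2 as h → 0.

Direct substitution gives 0/0.
Apply L'Hôpital: lim (2*e^(2*h) - 2)/(2*h), still 0/0.
After 2 applications of L'Hôpital's rule the quotient is (4*e^(2*h))/(2); substituting h = 0 gives 2.

2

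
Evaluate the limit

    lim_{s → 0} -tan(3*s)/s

-3

Substitution gives 0/0.
Since tan(u)/u → 1 as u → 0, tan(3s)/(3s) → 1 and the limit is 3/(-1) = -3.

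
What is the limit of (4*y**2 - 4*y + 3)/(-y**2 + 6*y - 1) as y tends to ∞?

Numerator and denominator both have degree 2.
Dividing every term by y^2, all lower-order terms vanish and the limit is the ratio of leading coefficients, 4/(-1) = -4.

-4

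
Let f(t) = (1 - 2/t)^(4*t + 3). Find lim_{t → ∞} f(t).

The base → 1 and the exponent → ∞: a 1^∞ form.
Take logarithms: (4t + 3)·ln(1 - 2/t). Since ln(1+u) ~ u for small u, this behaves like (4t)·(-2/t) → -8.
So the limit is e^(-8).

e^(-8)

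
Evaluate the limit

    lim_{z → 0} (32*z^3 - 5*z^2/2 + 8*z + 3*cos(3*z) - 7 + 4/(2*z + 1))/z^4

Substitution gives 0/0 (the numerator vanishes to order 4).
Expand each term to order z^4: the coefficient of z^4 in 4·1/(1 + 2z) is 64 and in 3·cos(3z) is 81/8.
Lower-order terms cancel with the polynomial part, so the numerator is (593/8)·z^4 + o(z^4), and the limit is (593/8)/(1) = 593/8.

593/8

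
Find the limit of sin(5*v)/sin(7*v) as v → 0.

Substitution gives 0/0.
Divide numerator and denominator by v: sin(5v)/v → 5 and sin(7v)/v → 7, so the limit is 1·5/7 = 5/7.

5/7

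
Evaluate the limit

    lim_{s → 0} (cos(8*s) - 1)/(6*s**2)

-16/3

Direct substitution gives 0/0.
Apply L'Hôpital: lim (-8*sin(8*s))/(12*s), still 0/0.
After 2 applications of L'Hôpital's rule the quotient is (-64*cos(8*s))/(12); substituting s = 0 gives -16/3.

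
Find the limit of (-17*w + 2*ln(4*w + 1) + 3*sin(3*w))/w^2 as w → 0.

Substitution gives 0/0 (the numerator vanishes to order 2).
Expand each term to order w^2: the coefficient of w^2 in 3·sin(3w) is 0 and in 2·ln(1 + 4w) is -16.
Lower-order terms cancel with the polynomial part, so the numerator is (-16)·w^2 + o(w^2), and the limit is (-16)/(1) = -16.

-16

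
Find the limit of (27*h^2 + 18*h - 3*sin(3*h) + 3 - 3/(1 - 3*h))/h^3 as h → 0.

Substitution gives 0/0 (the numerator vanishes to order 3).
Expand each term to order h^3: the coefficient of h^3 in -3·sin(3h) is 27/2 and in -3·1/(1 - 3h) is -81.
Lower-order terms cancel with the polynomial part, so the numerator is (-135/2)·h^3 + o(h^3), and the limit is (-135/2)/(1) = -135/2.

-135/2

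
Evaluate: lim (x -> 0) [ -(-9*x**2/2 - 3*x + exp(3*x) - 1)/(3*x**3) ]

Direct substitution gives 0/0.
Apply L'Hôpital: lim (-9*x + 3*e^(3*x) - 3)/(-9*x^2), still 0/0.
Apply L'Hôpital: lim (9*e^(3*x) - 9)/(-18*x), still 0/0.
After 3 applications of L'Hôpital's rule the quotient is (27*e^(3*x))/(-18); substituting x = 0 gives -3/2.

-3/2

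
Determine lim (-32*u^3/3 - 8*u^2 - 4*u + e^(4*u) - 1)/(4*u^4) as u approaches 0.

8/3

Direct substitution gives 0/0.
Apply L'Hôpital: lim (-32*u^2 - 16*u + 4*e^(4*u) - 4)/(16*u^3), still 0/0.
Apply L'Hôpital: lim (-64*u + 16*e^(4*u) - 16)/(48*u^2), still 0/0.
Apply L'Hôpital: lim (64*e^(4*u) - 64)/(96*u), still 0/0.
After 4 applications of L'Hôpital's rule the quotient is (256*e^(4*u))/(96); substituting u = 0 gives 8/3.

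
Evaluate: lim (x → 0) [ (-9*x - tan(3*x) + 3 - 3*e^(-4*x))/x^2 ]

-24

Substitution gives 0/0; apply L'Hôpital's rule 2 times.
After differentiating numerator and denominator 2 times the quotient is (-18*sin(3*x)/cos(3*x)^3 - 48*e^(-4*x))/(2); at x = 0 this is -24.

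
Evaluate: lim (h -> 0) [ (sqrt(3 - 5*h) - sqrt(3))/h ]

-5*√(3)/6

A 0/0 form; rationalise with √(3 - 5h) + √3. This collapses the numerator to -5h, leaving -5/(√(3 - 5h) + √3) → -5/(2√3) = -5*√(3)/6.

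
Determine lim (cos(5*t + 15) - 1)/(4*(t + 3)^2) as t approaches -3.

-25/8

Direct substitution gives 0/0.
Apply L'Hôpital: lim (-5*sin(5*t + 15))/(8*t + 24), still 0/0.
After 2 applications of L'Hôpital's rule the quotient is (-25*cos(5*t + 15))/(8); substituting t = -3 gives -25/8.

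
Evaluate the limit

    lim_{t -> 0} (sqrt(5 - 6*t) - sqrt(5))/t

-3*√(5)/5

A 0/0 form; rationalise with √(5 - 6t) + √5. This collapses the numerator to -6t, leaving -6/(√(5 - 6t) + √5) → -6/(2√5) = -3*√(5)/5.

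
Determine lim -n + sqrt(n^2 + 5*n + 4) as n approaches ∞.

This has the form ∞ − ∞. Multiply and divide by the conjugate √(n^2 + 5*n + 4) + n.
That gives (5n + 4) / (√(n^2 + 5*n + 4) + n).
Divide numerator and denominator by n: the limit is 5/(2·1) = 5/2.

5/2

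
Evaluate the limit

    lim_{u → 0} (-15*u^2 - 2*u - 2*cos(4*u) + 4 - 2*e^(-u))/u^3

1/3

Substitution gives 0/0; apply L'Hôpital's rule 3 times.
After differentiating numerator and denominator 3 times the quotient is (-128*sin(4*u) + 2*e^(-u))/(6); at u = 0 this is 1/3.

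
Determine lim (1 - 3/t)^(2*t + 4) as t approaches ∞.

Let L be the limit and take ln: ln L = lim (2t + 4)·ln(1 - 3/t) = lim (2t + 4)·(-3/t + O(1/t²)) = -6.
Hence L = e^(-6).

e^(-6)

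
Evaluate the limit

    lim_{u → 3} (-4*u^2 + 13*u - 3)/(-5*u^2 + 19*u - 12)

1

Since u = 3 makes numerator and denominator zero, (u - 3) divides both.
Cancelling it gives (1 - 4*u)/(4 - 5*u); now plug in u = 3 to get 1.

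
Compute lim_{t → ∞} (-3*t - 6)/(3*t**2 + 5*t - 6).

0

The denominator has degree 2 and the numerator degree 1. Dividing numerator and denominator by t^2 sends every term to 0 except the leading denominator term, so the limit is 0.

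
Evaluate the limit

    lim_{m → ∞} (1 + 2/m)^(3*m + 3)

Let L be the limit and take ln: ln L = lim (3m + 3)·ln(1 + 2/m) = lim (3m + 3)·(2/m + O(1/m²)) = 6.
Hence L = e^(6).

e^(6)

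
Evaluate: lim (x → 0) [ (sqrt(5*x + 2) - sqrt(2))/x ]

A 0/0 form; rationalise with √(2 + 5x) + √2. This collapses the numerator to 5x, leaving 5/(√(2 + 5x) + √2) → 5/(2√2) = 5*√(2)/4.

5*√(2)/4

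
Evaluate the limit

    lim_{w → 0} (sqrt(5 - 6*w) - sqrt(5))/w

Substitution gives 0/0. Multiply numerator and denominator by the conjugate √(5 - 6w) + √5.
The numerator becomes (5 - 6w) − 5 = -6w, so the expression simplifies to -6/(√(5 - 6w) + √5).
Letting w → 0 gives -6/(2√5) = -3*√(5)/5.

-3*√(5)/5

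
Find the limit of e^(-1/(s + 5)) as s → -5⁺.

0

As s → -5⁺, -1/(s + 5) → −∞, so e^(-1/(s + 5)) → 0.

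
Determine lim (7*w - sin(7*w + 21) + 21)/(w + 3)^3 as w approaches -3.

Direct substitution gives 0/0.
Apply L'Hôpital: lim (7 - 7*cos(7*w + 21))/(3*(w + 3)^2), still 0/0.
Apply L'Hôpital: lim (49*sin(7*w + 21))/(6*w + 18), still 0/0.
After 3 applications of L'Hôpital's rule the quotient is (343*cos(7*w + 21))/(6); substituting w = -3 gives 343/6.

343/6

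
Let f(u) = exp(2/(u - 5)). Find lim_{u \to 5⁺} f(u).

∞

As u → 5⁺, 2/(u - 5) → +∞, so e^(2/(u - 5)) → ∞.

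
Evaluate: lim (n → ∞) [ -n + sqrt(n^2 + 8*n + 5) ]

4

An ∞ − ∞ form. Rationalising with the conjugate, the difference becomes (8n + 5) / (√(n^2 + 8*n + 5) + n).
For large n the denominator behaves like 2·n, so the quotient tends to 8/2 = 4.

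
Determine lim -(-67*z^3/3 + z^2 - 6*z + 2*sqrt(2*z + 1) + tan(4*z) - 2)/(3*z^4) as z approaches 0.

Substitution gives 0/0 (the numerator vanishes to order 4).
Expand each term to order z^4: the coefficient of z^4 in 2·√(1 + 2z) is -5/4 and in tan(4z) is 0.
Lower-order terms cancel with the polynomial part, so the numerator is (-5/4)·z^4 + o(z^4), and the limit is (-5/4)/(-3) = 5/12.

5/12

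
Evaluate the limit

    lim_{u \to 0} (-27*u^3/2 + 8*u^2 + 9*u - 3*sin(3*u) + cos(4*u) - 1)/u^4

32/3

Substitution gives 0/0 (the numerator vanishes to order 4).
Expand each term to order u^4: the coefficient of u^4 in -3·sin(3u) is 0 and in cos(4u) is 32/3.
Lower-order terms cancel with the polynomial part, so the numerator is (32/3)·u^4 + o(u^4), and the limit is (32/3)/(1) = 32/3.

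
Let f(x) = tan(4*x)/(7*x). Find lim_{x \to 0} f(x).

4/7

Substitution gives 0/0.
Since tan(u)/u → 1 as u → 0, tan(4x)/(4x) → 1 and the limit is 4/7.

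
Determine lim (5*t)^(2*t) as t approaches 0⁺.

1

Base → 0⁺ and exponent → 0⁺: a 0^0 form.
Take logs: 2t·ln(5t). This is 0·(−∞); rewriting as ln(5t)/(1/(2t)) and applying L'Hôpital gives 0.
Hence the limit is e^0 = 1.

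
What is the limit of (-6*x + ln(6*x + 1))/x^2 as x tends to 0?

-18

Direct substitution gives 0/0.
Apply L'Hôpital: lim (-6 + 6/(6*x + 1))/(2*x), still 0/0.
After 2 applications of L'Hôpital's rule the quotient is (-36/(6*x + 1)^2)/(2); substituting x = 0 gives -18.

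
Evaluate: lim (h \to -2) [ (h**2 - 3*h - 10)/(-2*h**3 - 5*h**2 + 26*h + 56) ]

-7/22

Direct substitution gives 0/0, so factor. Both numerator and denominator have (h + 2) as a factor.
After cancelling, the expression reduces to (h - 5)/(-2*h^2 - h + 28).
Substituting h = -2 gives -7/22.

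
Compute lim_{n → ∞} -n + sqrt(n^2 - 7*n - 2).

-7/2

This has the form ∞ − ∞. Multiply and divide by the conjugate √(n^2 - 7*n - 2) + n.
That gives (-7n - 2) / (√(n^2 - 7*n - 2) + n).
Divide numerator and denominator by n: the limit is -7/(2·1) = -7/2.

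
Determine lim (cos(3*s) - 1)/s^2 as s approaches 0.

Direct substitution gives 0/0.
Apply L'Hôpital: lim (-3*sin(3*s))/(2*s), still 0/0.
After 2 applications of L'Hôpital's rule the quotient is (-9*cos(3*s))/(2); substituting s = 0 gives -9/2.

-9/2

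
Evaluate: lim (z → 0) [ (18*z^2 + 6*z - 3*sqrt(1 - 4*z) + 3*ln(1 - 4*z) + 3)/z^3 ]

-52

Substitution gives 0/0 (the numerator vanishes to order 3).
Expand each term to order z^3: the coefficient of z^3 in 3·ln(1 - 4z) is -64 and in -3·√(1 - 4z) is 12.
Lower-order terms cancel with the polynomial part, so the numerator is (-52)·z^3 + o(z^3), and the limit is (-52)/(1) = -52.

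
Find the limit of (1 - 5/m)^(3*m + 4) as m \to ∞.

Let L be the limit and take ln: ln L = lim (3m + 4)·ln(1 - 5/m) = lim (3m + 4)·(-5/m + O(1/m²)) = -15.
Hence L = e^(-15).

e^(-15)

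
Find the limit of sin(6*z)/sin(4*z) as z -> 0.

3/2

Substitution gives 0/0.
Divide numerator and denominator by z: sin(6z)/z → 6 and sin(4z)/z → 4, so the limit is 1·6/4 = 3/2.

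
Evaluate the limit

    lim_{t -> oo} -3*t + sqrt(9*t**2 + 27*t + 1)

9/2

An ∞ − ∞ form. Rationalising with the conjugate, the difference becomes (27t + 1) / (√(9*t^2 + 27*t + 1) + 3t).
For large t the denominator behaves like 2·3t, so the quotient tends to 27/6 = 9/2.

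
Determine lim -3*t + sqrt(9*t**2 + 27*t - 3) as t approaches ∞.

9/2

This has the form ∞ − ∞. Multiply and divide by the conjugate √(9*t^2 + 27*t - 3) + 3t.
That gives (27t - 3) / (√(9*t^2 + 27*t - 3) + 3t).
Divide numerator and denominator by t: the limit is 27/(2·3) = 9/2.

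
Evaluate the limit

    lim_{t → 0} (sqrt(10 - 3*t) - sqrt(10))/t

A 0/0 form; rationalise with √(10 - 3t) + √10. This collapses the numerator to -3t, leaving -3/(√(10 - 3t) + √10) → -3/(2√10) = -3*√(10)/20.

-3*√(10)/20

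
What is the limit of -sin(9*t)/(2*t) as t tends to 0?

Substitution gives 0/0.
Write it as (9/(-2))·sin(9t)/(9t); since sin(u)/u → 1, the limit is -9/2.

-9/2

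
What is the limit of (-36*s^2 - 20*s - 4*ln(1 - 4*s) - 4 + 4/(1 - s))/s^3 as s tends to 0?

268/3

Substitution gives 0/0 (the numerator vanishes to order 3).
Expand each term to order s^3: the coefficient of s^3 in -4·ln(1 - 4s) is 256/3 and in 4·1/(1 - s) is 4.
Lower-order terms cancel with the polynomial part, so the numerator is (268/3)·s^3 + o(s^3), and the limit is (268/3)/(1) = 268/3.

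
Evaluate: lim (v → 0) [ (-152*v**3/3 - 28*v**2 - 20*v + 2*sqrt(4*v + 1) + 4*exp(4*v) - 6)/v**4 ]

Substitution gives 0/0 (the numerator vanishes to order 4).
Expand each term to order v^4: the coefficient of v^4 in 2·√(1 + 4v) is -20 and in 4·e^(4v) is 128/3.
Lower-order terms cancel with the polynomial part, so the numerator is (68/3)·v^4 + o(v^4), and the limit is (68/3)/(1) = 68/3.

68/3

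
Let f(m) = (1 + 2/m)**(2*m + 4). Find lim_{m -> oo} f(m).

e^(4)

Let L be the limit and take ln: ln L = lim (2m + 4)·ln(1 + 2/m) = lim (2m + 4)·(2/m + O(1/m²)) = 4.
Hence L = e^(4).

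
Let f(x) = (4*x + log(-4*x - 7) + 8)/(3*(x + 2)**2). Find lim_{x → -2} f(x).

Direct substitution gives 0/0.
Apply L'Hôpital: lim (4 - 4/(-4*x - 7))/(6*x + 12), still 0/0.
After 2 applications of L'Hôpital's rule the quotient is (-16/(-4*x - 7)^2)/(6); substituting x = -2 gives -8/3.

-8/3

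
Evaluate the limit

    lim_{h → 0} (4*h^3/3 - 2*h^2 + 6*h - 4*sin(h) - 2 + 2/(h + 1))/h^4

2

Substitution gives 0/0 (the numerator vanishes to order 4).
Expand each term to order h^4: the coefficient of h^4 in 2·1/(1 + h) is 2 and in -4·sin(h) is 0.
Lower-order terms cancel with the polynomial part, so the numerator is (2)·h^4 + o(h^4), and the limit is (2)/(1) = 2.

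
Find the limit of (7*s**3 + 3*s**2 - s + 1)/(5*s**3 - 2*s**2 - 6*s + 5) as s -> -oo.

Numerator and denominator both have degree 3.
Dividing every term by s^3, all lower-order terms vanish and the limit is the ratio of leading coefficients, 7/(5) = 7/5.

7/5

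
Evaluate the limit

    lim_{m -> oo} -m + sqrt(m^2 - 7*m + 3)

An ∞ − ∞ form. Rationalising with the conjugate, the difference becomes (-7m + 3) / (√(m^2 - 7*m + 3) + m).
For large m the denominator behaves like 2·m, so the quotient tends to -7/2 = -7/2.

-7/2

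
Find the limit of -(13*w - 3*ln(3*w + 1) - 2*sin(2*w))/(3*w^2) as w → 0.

-9/2

Substitution gives 0/0 (the numerator vanishes to order 2).
Expand each term to order w^2: the coefficient of w^2 in -2·sin(2w) is 0 and in -3·ln(1 + 3w) is 27/2.
Lower-order terms cancel with the polynomial part, so the numerator is (27/2)·w^2 + o(w^2), and the limit is (27/2)/(-3) = -9/2.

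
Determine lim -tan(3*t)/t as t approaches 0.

-3

Substitution gives 0/0.
Since tan(u)/u → 1 as u → 0, tan(3t)/(3t) → 1 and the limit is 3/(-1) = -3.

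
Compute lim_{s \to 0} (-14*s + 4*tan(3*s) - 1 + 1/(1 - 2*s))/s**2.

Substitution gives 0/0; apply L'Hôpital's rule 2 times.
After differentiating numerator and denominator 2 times the quotient is (72*tan(3*s)/cos(3*s)^2 - 8/(2*s - 1)^3)/(2); at s = 0 this is 4.

4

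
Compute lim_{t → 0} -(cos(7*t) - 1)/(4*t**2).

Direct substitution gives 0/0.
Apply L'Hôpital: lim (-7*sin(7*t))/(-8*t), still 0/0.
After 2 applications of L'Hôpital's rule the quotient is (-49*cos(7*t))/(-8); substituting t = 0 gives 49/8.

49/8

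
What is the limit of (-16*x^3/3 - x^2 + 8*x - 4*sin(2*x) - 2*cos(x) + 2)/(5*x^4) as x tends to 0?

-1/60

Substitution gives 0/0 (the numerator vanishes to order 4).
Expand each term to order x^4: the coefficient of x^4 in -4·sin(2x) is 0 and in -2·cos(x) is -1/12.
Lower-order terms cancel with the polynomial part, so the numerator is (-1/12)·x^4 + o(x^4), and the limit is (-1/12)/(5) = -1/60.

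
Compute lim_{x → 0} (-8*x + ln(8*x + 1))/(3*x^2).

-32/3

Direct substitution gives 0/0.
Apply L'Hôpital: lim (-8 + 8/(8*x + 1))/(6*x), still 0/0.
After 2 applications of L'Hôpital's rule the quotient is (-64/(8*x + 1)^2)/(6); substituting x = 0 gives -32/3.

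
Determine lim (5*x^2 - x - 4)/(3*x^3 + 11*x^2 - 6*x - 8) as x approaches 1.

9/25

Since x = 1 makes numerator and denominator zero, (x - 1) divides both.
Cancelling it gives (5*x + 4)/(3*x^2 + 14*x + 8); now plug in x = 1 to get 9/25.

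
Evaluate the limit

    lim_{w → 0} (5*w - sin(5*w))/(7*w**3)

Direct substitution gives 0/0.
Apply L'Hôpital: lim (5 - 5*cos(5*w))/(21*w^2), still 0/0.
Apply L'Hôpital: lim (25*sin(5*w))/(42*w), still 0/0.
After 3 applications of L'Hôpital's rule the quotient is (125*cos(5*w))/(42); substituting w = 0 gives 125/42.

125/42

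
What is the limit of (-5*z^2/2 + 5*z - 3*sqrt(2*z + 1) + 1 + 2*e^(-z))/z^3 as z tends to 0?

Substitution gives 0/0; apply L'Hôpital's rule 3 times.
After differentiating numerator and denominator 3 times the quotient is (-2*e^(-z) - 9/(2*z + 1)^(5/2))/(6); at z = 0 this is -11/6.

-11/6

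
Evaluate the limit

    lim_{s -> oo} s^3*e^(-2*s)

Write as s^3/e^{2s}, an ∞/∞ form.
Exponential growth dominates any polynomial, so repeated L'Hôpital (or the standard result) gives 0.

0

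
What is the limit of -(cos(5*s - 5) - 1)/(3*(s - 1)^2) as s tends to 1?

Direct substitution gives 0/0.
Apply L'Hôpital: lim (-5*sin(5*s - 5))/(6 - 6*s), still 0/0.
After 2 applications of L'Hôpital's rule the quotient is (-25*cos(5*s - 5))/(-6); substituting s = 1 gives 25/6.

25/6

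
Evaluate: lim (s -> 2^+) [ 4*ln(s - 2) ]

-∞

As s → 2⁺, s - 2 → 0⁺ and ln(s - 2) → −∞.
Multiplying by 4 gives -∞.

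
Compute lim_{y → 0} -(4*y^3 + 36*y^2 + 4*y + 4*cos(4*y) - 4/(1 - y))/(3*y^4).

Substitution gives 0/0 (the numerator vanishes to order 4).
Expand each term to order y^4: the coefficient of y^4 in 4·cos(4y) is 128/3 and in -4·1/(1 - y) is -4.
Lower-order terms cancel with the polynomial part, so the numerator is (116/3)·y^4 + o(y^4), and the limit is (116/3)/(-3) = -116/9.

-116/9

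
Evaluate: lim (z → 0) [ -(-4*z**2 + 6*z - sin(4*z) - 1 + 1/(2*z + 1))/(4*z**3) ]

Substitution gives 0/0 (the numerator vanishes to order 3).
Expand each term to order z^3: the coefficient of z^3 in 1/(1 + 2z) is -8 and in −sin(4z) is 32/3.
Lower-order terms cancel with the polynomial part, so the numerator is (8/3)·z^3 + o(z^3), and the limit is (8/3)/(-4) = -2/3.

-2/3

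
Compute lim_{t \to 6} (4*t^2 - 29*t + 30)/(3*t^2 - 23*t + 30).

Direct substitution gives 0/0, so factor. Both numerator and denominator have (t - 6) as a factor.
After cancelling, the expression reduces to (4*t - 5)/(3*t - 5).
Substituting t = 6 gives 19/13.

19/13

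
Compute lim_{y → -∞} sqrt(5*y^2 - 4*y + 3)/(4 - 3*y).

For large |y|, √(5*y^2 - 4*y + 3) ≈ √5·|y| and the denominator ≈ -3y.
Since y → −∞, |y| = −y, giving −√5/(-3) = √(5)/3.

√(5)/3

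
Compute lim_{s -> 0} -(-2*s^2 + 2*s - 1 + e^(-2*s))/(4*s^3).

Direct substitution gives 0/0.
Apply L'Hôpital: lim (-4*s + 2 - 2*e^(-2*s))/(-12*s^2), still 0/0.
Apply L'Hôpital: lim (-4 + 4*e^(-2*s))/(-24*s), still 0/0.
After 3 applications of L'Hôpital's rule the quotient is (-8*e^(-2*s))/(-24); substituting s = 0 gives 1/3.

1/3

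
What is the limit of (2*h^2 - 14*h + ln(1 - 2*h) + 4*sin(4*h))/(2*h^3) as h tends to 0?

Substitution gives 0/0; apply L'Hôpital's rule 3 times.
After differentiating numerator and denominator 3 times the quotient is (-256*cos(4*h) + 16/(2*h - 1)^3)/(12); at h = 0 this is -68/3.

-68/3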